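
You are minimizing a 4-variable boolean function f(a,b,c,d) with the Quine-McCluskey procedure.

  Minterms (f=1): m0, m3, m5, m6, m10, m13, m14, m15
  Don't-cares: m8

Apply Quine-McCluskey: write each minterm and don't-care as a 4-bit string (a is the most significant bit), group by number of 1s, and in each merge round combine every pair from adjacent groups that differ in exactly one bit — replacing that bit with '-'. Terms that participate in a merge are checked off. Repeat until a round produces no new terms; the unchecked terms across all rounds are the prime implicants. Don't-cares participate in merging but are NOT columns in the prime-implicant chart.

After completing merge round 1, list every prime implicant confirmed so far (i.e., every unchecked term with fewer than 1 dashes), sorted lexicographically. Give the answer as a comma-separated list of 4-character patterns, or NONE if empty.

Round 0: 0000✓ 0011 0101✓ 0110✓ 1000✓ 1010✓ 1101✓ 1110✓ 1111✓
Round 1: -000 -101 -110 1-10 10-0 11-1 111-
PIs = {-000, -101, -110, 0011, 1-10, 10-0, 11-1, 111-}

0011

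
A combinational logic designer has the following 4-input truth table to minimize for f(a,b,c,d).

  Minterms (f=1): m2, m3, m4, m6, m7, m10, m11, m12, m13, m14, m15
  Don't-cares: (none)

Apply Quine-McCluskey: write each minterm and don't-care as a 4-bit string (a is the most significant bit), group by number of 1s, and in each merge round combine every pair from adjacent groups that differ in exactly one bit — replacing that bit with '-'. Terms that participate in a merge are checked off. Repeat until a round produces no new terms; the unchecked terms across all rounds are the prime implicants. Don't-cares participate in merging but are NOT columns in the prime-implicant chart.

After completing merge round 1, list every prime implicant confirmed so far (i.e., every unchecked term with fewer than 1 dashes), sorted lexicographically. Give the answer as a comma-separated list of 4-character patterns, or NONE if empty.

NONE

size-2^0 implicants → 0010(✓)  0011(✓)  0100(✓)  0110(✓)  0111(✓)  1010(✓)  1011(✓)  1100(✓)  1101(✓)  1110(✓)  1111(✓)
size-2^1 implicants → -010(✓)  -011(✓)  -100(✓)  -110(✓)  -111(✓)  0-10(✓)  0-11(✓)  001-(✓)  01-0(✓)  011-(✓)  1-10(✓)  1-11(✓)  101-(✓)  11-0(✓)  11-1(✓)  110-(✓)  111-(✓)
size-2^2 implicants → --10(✓)  --11(✓)  -01-(✓)  -1-0  -11-(✓)  0-1-(✓)  1-1-(✓)  11--
size-2^3 implicants → --1-
Unchecked terms (primes): --1-, -1-0, 11--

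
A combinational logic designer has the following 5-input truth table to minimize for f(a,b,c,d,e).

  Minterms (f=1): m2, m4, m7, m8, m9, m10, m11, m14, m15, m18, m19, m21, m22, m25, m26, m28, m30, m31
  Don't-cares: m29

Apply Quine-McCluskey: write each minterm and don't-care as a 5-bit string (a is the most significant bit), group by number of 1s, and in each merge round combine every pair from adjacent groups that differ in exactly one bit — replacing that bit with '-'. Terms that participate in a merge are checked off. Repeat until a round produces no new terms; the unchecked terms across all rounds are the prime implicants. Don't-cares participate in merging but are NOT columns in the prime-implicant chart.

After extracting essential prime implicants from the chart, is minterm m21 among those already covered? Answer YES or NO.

YES

[col 0] 00010*, 00100, 00111*, 01000*, 01001*, 01010*, 01011*, 01110*, 01111*, 10010*, 10011*, 10101*, 10110*, 11001*, 11010*, 11100*, 11101*, 11110*, 11111*
[col 1] -0010*, -1001, -1010*, -1110*, -1111*, 0-010*, 0-111, 01-10*, 01-11*, 010-0*, 010-1*, 0100-*, 0101-*, 0111-*, 1-010*, 1-101, 1-110*, 10-10*, 1001-, 11-01, 11-10*, 111-0*, 111-1*, 1110-*, 1111-*
[col 2] --010, -1-10, -111-, 01-1-, 010--, 1--10, 111--
Prime implicants: --010, -1-10, -1001, -111-, 0-111, 00100, 01-1-, 010--, 1--10, 1-101, 1001-, 11-01, 111--
PI chart (minterm → PIs covering it):
  2 | --010  (sole → essential)
  4 | 00100  (sole → essential)
  7 | 0-111  (sole → essential)
  8 | 010--  (sole → essential)
  9 | -1001,010--
  10 | --010,-1-10,01-1-,010--
  11 | 01-1-,010--
  14 | -1-10,-111-,01-1-
  15 | -111-,0-111,01-1-
  18 | --010,1--10,1001-
  19 | 1001-  (sole → essential)
  21 | 1-101  (sole → essential)
  22 | 1--10  (sole → essential)
  25 | -1001,11-01
  26 | --010,-1-10,1--10
  28 | 111--  (sole → essential)
  30 | -1-10,-111-,1--10,111--
  31 | -111-,111--
Essential prime implicants: --010, 0-111, 00100, 010--, 1--10, 1-101, 1001-, 111--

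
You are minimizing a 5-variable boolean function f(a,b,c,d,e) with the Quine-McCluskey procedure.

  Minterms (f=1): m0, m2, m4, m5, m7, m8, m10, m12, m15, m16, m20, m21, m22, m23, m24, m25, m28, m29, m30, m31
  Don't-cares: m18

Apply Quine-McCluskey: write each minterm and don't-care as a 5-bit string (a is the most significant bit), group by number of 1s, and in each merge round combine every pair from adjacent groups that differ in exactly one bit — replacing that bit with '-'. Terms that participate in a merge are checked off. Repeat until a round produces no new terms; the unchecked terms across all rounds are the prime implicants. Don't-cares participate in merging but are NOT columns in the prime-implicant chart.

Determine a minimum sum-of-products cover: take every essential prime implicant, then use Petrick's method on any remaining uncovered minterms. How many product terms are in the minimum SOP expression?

size-2^0 implicants → 00000(✓)  00010(✓)  00100(✓)  00101(✓)  00111(✓)  01000(✓)  01010(✓)  01100(✓)  01111(✓)  10000(✓)  10010(✓)  10100(✓)  10101(✓)  10110(✓)  10111(✓)  11000(✓)  11001(✓)  11100(✓)  11101(✓)  11110(✓)  11111(✓)
size-2^1 implicants → -0000(✓)  -0010(✓)  -0100(✓)  -0101(✓)  -0111(✓)  -1000(✓)  -1100(✓)  -1111(✓)  0-000(✓)  0-010(✓)  0-100(✓)  0-111(✓)  00-00(✓)  000-0(✓)  001-1(✓)  0010-(✓)  01-00(✓)  010-0(✓)  1-000(✓)  1-100(✓)  1-101(✓)  1-110(✓)  1-111(✓)  10-00(✓)  10-10(✓)  100-0(✓)  101-0(✓)  101-1(✓)  1010-(✓)  1011-(✓)  11-00(✓)  11-01(✓)  1100-(✓)  111-0(✓)  111-1(✓)  1110-(✓)  1111-(✓)
size-2^2 implicants → --000(✓)  --100(✓)  --111  -0-00(✓)  -00-0  -01-1  -010-  -1-00(✓)  0--00(✓)  0-0-0  1--00(✓)  1-1-0(✓)  1-1-1(✓)  1-10-(✓)  1-11-(✓)  10--0  101--(✓)  11-0-  111--(✓)
size-2^3 implicants → ---00  1-1--
Unchecked terms (primes): ---00, --111, -00-0, -01-1, -010-, 0-0-0, 1-1--, 10--0, 11-0-
Minterm coverage:
  m0 ⊆ ---00,-00-0,0-0-0
  m2 ⊆ -00-0,0-0-0
  m4 ⊆ ---00,-010-
  m5 ⊆ -01-1,-010-
  m7 ⊆ --111,-01-1
  m8 ⊆ ---00,0-0-0
  m10 ⊆ 0-0-0 [E]
  m12 ⊆ ---00 [E]
  m15 ⊆ --111 [E]
  m16 ⊆ ---00,-00-0,10--0
  m20 ⊆ ---00,-010-,1-1--,10--0
  m21 ⊆ -01-1,-010-,1-1--
  m22 ⊆ 1-1--,10--0
  m23 ⊆ --111,-01-1,1-1--
  m24 ⊆ ---00,11-0-
  m25 ⊆ 11-0- [E]
  m28 ⊆ ---00,1-1--,11-0-
  m29 ⊆ 1-1--,11-0-
  m30 ⊆ 1-1-- [E]
  m31 ⊆ --111,1-1--
E = {---00, --111, 0-0-0, 1-1--, 11-0-}
Petrick residual → -01-1
Cover = d'e' + cde + b'ce + a'c'e' + ac + abd'  |cover|=6

6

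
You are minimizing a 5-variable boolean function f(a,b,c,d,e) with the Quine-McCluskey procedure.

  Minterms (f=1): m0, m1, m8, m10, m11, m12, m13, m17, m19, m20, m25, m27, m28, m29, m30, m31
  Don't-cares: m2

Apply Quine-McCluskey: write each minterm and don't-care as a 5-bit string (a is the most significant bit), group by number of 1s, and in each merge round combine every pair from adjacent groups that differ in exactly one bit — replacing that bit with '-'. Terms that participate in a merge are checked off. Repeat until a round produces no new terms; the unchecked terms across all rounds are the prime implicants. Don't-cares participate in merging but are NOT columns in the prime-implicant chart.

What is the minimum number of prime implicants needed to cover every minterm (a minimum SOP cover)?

size-2^0 implicants → 00000(✓)  00001(✓)  00010(✓)  01000(✓)  01010(✓)  01011(✓)  01100(✓)  01101(✓)  10001(✓)  10011(✓)  10100(✓)  11001(✓)  11011(✓)  11100(✓)  11101(✓)  11110(✓)  11111(✓)
size-2^1 implicants → -0001  -1011  -1100(✓)  -1101(✓)  0-000(✓)  0-010(✓)  000-0(✓)  0000-  01-00  010-0(✓)  0101-  0110-(✓)  1-001(✓)  1-011(✓)  1-100  100-1(✓)  11-01(✓)  11-11(✓)  110-1(✓)  111-0(✓)  111-1(✓)  1110-(✓)  1111-(✓)
size-2^2 implicants → -110-  0-0-0  1-0-1  11--1  111--
Unchecked terms (primes): -0001, -1011, -110-, 0-0-0, 0000-, 01-00, 0101-, 1-0-1, 1-100, 11--1, 111--
Minterm coverage:
  m0 ⊆ 0-0-0,0000-
  m1 ⊆ -0001,0000-
  m8 ⊆ 0-0-0,01-00
  m10 ⊆ 0-0-0,0101-
  m11 ⊆ -1011,0101-
  m12 ⊆ -110-,01-00
  m13 ⊆ -110- [E]
  m17 ⊆ -0001,1-0-1
  m19 ⊆ 1-0-1 [E]
  m20 ⊆ 1-100 [E]
  m25 ⊆ 1-0-1,11--1
  m27 ⊆ -1011,1-0-1,11--1
  m28 ⊆ -110-,1-100,111--
  m29 ⊆ -110-,11--1,111--
  m30 ⊆ 111-- [E]
  m31 ⊆ 11--1,111--
E = {-110-, 1-0-1, 1-100, 111--}
Petrick residual → -0001, -1011, 0-0-0
Cover = b'c'd'e + bc'de + bcd' + a'c'e' + ac'e + acd'e' + abc  |cover|=7

7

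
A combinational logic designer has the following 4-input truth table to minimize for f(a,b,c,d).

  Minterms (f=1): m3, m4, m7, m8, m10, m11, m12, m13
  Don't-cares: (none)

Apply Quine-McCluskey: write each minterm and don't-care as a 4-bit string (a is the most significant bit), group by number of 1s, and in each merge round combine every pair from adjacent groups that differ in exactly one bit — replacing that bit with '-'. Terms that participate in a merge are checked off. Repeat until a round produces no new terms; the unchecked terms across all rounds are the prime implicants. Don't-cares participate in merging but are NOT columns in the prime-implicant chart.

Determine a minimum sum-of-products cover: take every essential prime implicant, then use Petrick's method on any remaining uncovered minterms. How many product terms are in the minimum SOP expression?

[col 0] 0011*, 0100*, 0111*, 1000*, 1010*, 1011*, 1100*, 1101*
[col 1] -011, -100, 0-11, 1-00, 10-0, 101-, 110-
Prime implicants: -011, -100, 0-11, 1-00, 10-0, 101-, 110-
PI chart (minterm → PIs covering it):
  3 | -011,0-11
  4 | -100  (sole → essential)
  7 | 0-11  (sole → essential)
  8 | 1-00,10-0
  10 | 10-0,101-
  11 | -011,101-
  12 | -100,1-00,110-
  13 | 110-  (sole → essential)
Essential prime implicants: -100, 0-11, 110-
Petrick residual → -011, 10-0
Minimum SOP uses 5 PIs: b'cd + bc'd' + a'cd + ab'd' + abc'

5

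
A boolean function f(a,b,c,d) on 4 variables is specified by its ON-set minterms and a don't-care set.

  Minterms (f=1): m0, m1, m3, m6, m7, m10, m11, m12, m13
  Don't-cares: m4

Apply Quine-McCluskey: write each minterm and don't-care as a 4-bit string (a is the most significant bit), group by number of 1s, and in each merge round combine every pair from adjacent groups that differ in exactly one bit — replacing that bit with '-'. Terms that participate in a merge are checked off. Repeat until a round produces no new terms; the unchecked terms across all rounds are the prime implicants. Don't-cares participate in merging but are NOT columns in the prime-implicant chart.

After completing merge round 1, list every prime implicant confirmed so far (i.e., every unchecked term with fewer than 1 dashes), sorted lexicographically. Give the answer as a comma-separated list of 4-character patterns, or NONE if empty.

size-2^0 implicants → 0000(✓)  0001(✓)  0011(✓)  0100(✓)  0110(✓)  0111(✓)  1010(✓)  1011(✓)  1100(✓)  1101(✓)
size-2^1 implicants → -011  -100  0-00  0-11  00-1  000-  01-0  011-  101-  110-
Unchecked terms (primes): -011, -100, 0-00, 0-11, 00-1, 000-, 01-0, 011-, 101-, 110-

NONE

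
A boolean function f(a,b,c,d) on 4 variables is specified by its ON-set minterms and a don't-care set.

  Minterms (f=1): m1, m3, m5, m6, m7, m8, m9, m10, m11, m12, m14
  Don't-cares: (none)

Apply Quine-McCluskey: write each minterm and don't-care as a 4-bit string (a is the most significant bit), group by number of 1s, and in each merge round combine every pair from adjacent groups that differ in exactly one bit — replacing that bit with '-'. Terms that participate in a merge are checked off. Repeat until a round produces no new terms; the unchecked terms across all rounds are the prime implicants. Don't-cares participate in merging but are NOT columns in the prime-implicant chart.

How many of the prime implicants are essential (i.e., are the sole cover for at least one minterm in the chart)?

2

size-2^0 implicants → 0001(✓)  0011(✓)  0101(✓)  0110(✓)  0111(✓)  1000(✓)  1001(✓)  1010(✓)  1011(✓)  1100(✓)  1110(✓)
size-2^1 implicants → -001(✓)  -011(✓)  -110  0-01(✓)  0-11(✓)  00-1(✓)  01-1(✓)  011-  1-00(✓)  1-10(✓)  10-0(✓)  10-1(✓)  100-(✓)  101-(✓)  11-0(✓)
size-2^2 implicants → -0-1  0--1  1--0  10--
Unchecked terms (primes): -0-1, -110, 0--1, 011-, 1--0, 10--
Minterm coverage:
  m1 ⊆ -0-1,0--1
  m3 ⊆ -0-1,0--1
  m5 ⊆ 0--1 [E]
  m6 ⊆ -110,011-
  m7 ⊆ 0--1,011-
  m8 ⊆ 1--0,10--
  m9 ⊆ -0-1,10--
  m10 ⊆ 1--0,10--
  m11 ⊆ -0-1,10--
  m12 ⊆ 1--0 [E]
  m14 ⊆ -110,1--0
E = {0--1, 1--0}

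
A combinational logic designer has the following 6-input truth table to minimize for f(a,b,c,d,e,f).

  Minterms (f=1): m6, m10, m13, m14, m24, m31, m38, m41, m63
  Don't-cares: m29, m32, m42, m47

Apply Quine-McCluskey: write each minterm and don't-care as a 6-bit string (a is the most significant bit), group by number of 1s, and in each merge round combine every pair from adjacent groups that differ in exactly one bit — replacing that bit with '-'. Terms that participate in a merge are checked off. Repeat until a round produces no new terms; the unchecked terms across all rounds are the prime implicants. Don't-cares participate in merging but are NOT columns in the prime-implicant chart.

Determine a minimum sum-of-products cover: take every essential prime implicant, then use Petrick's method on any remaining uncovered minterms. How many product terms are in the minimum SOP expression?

size-2^0 implicants → 000110(✓)  001010(✓)  001101(✓)  001110(✓)  011000  011101(✓)  011111(✓)  100000  100110(✓)  101001  101010(✓)  101111(✓)  111111(✓)
size-2^1 implicants → -00110  -01010  -11111  0-1101  00-110  001-10  0111-1  1-1111
Unchecked terms (primes): -00110, -01010, -11111, 0-1101, 00-110, 001-10, 011000, 0111-1, 1-1111, 100000, 101001
Minterm coverage:
  m6 ⊆ -00110,00-110
  m10 ⊆ -01010,001-10
  m13 ⊆ 0-1101 [E]
  m14 ⊆ 00-110,001-10
  m24 ⊆ 011000 [E]
  m31 ⊆ -11111,0111-1
  m38 ⊆ -00110 [E]
  m41 ⊆ 101001 [E]
  m63 ⊆ -11111,1-1111
E = {-00110, 0-1101, 011000, 101001}
Petrick residual → -11111, 001-10
Cover = b'c'def' + bcdef + a'cde'f + a'b'cef' + a'bcd'e'f' + ab'cd'e'f  |cover|=6

6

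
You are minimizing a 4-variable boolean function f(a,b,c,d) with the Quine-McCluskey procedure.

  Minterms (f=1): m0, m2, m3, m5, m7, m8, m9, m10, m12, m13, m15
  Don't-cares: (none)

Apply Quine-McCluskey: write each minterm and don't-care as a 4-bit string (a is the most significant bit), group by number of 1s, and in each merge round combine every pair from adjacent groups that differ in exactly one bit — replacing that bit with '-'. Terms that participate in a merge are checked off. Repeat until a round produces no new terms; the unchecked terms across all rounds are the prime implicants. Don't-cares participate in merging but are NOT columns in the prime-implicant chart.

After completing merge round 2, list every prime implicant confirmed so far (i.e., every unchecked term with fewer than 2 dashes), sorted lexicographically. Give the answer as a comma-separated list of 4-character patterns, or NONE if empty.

[col 0] 0000*, 0010*, 0011*, 0101*, 0111*, 1000*, 1001*, 1010*, 1100*, 1101*, 1111*
[col 1] -000*, -010*, -101*, -111*, 0-11, 00-0*, 001-, 01-1*, 1-00*, 1-01*, 10-0*, 100-*, 11-1*, 110-*
[col 2] -0-0, -1-1, 1-0-
Prime implicants: -0-0, -1-1, 0-11, 001-, 1-0-

0-11, 001-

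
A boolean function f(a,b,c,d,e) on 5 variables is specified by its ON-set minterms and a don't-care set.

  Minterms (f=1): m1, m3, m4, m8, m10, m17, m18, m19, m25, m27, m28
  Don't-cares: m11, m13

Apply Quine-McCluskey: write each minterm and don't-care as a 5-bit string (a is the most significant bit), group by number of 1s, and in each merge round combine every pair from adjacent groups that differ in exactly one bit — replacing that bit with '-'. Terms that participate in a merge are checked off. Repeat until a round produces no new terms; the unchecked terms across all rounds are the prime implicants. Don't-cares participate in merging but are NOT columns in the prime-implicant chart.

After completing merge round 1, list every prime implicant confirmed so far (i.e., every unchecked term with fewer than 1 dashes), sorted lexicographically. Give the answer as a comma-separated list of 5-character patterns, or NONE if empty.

00100, 01101, 11100

Round 0: 00001✓ 00011✓ 00100 01000✓ 01010✓ 01011✓ 01101 10001✓ 10010✓ 10011✓ 11001✓ 11011✓ 11100
Round 1: -0001✓ -0011✓ -1011✓ 0-011✓ 000-1✓ 010-0 0101- 1-001✓ 1-011✓ 100-1✓ 1001- 110-1✓
Round 2: --011 -00-1 1-0-1
PIs = {--011, -00-1, 00100, 010-0, 0101-, 01101, 1-0-1, 1001-, 11100}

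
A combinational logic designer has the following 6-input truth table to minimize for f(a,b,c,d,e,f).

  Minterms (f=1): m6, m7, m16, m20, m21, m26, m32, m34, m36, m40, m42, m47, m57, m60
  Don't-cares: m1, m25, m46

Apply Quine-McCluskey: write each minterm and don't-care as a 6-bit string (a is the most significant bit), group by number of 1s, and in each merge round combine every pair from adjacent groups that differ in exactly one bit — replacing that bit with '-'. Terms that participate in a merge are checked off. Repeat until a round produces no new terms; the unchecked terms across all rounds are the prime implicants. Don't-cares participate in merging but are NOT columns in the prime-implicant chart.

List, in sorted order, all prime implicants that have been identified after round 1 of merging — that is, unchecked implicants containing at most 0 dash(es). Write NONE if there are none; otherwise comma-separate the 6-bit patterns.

[col 0] 000001, 000110*, 000111*, 010000*, 010100*, 010101*, 011001*, 011010, 100000*, 100010*, 100100*, 101000*, 101010*, 101110*, 101111*, 111001*, 111100
[col 1] -11001, 00011-, 010-00, 01010-, 10-000*, 10-010*, 100-00, 1000-0*, 101-10, 1010-0*, 10111-
[col 2] 10-0-0
Prime implicants: -11001, 000001, 00011-, 010-00, 01010-, 011010, 10-0-0, 100-00, 101-10, 10111-, 111100

000001, 011010, 111100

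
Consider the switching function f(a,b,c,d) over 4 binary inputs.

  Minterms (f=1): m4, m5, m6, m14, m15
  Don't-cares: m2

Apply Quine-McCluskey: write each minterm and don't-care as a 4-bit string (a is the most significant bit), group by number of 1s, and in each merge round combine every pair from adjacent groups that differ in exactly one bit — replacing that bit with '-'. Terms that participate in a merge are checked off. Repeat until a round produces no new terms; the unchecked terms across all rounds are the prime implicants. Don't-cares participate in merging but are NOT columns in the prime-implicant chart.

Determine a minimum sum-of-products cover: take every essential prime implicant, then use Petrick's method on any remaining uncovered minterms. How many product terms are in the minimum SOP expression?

Round 0: 0010✓ 0100✓ 0101✓ 0110✓ 1110✓ 1111✓
Round 1: -110 0-10 01-0 010- 111-
PIs = {-110, 0-10, 01-0, 010-, 111-}
Coverage chart:
  m4: 01-0,010-
  m5: 010- ←essential
  m6: -110,0-10,01-0
  m14: -110,111-
  m15: 111- ←essential
Essential: 010-, 111-
Petrick residual → -110
Min cover (3 terms): bcd' + a'bc' + abc

3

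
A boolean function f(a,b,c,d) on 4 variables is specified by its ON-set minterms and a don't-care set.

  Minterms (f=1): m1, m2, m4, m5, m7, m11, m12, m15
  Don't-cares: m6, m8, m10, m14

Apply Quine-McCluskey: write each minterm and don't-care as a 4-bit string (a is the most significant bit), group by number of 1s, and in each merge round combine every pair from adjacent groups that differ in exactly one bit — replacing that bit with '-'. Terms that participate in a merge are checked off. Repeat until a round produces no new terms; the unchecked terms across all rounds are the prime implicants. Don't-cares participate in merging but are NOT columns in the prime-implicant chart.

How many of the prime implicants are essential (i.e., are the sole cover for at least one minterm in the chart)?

3

size-2^0 implicants → 0001(✓)  0010(✓)  0100(✓)  0101(✓)  0110(✓)  0111(✓)  1000(✓)  1010(✓)  1011(✓)  1100(✓)  1110(✓)  1111(✓)
size-2^1 implicants → -010(✓)  -100(✓)  -110(✓)  -111(✓)  0-01  0-10(✓)  01-0(✓)  01-1(✓)  010-(✓)  011-(✓)  1-00(✓)  1-10(✓)  1-11(✓)  10-0(✓)  101-(✓)  11-0(✓)  111-(✓)
size-2^2 implicants → --10  -1-0  -11-  01--  1--0  1-1-
Unchecked terms (primes): --10, -1-0, -11-, 0-01, 01--, 1--0, 1-1-
Minterm coverage:
  m1 ⊆ 0-01 [E]
  m2 ⊆ --10 [E]
  m4 ⊆ -1-0,01--
  m5 ⊆ 0-01,01--
  m7 ⊆ -11-,01--
  m11 ⊆ 1-1- [E]
  m12 ⊆ -1-0,1--0
  m15 ⊆ -11-,1-1-
E = {--10, 0-01, 1-1-}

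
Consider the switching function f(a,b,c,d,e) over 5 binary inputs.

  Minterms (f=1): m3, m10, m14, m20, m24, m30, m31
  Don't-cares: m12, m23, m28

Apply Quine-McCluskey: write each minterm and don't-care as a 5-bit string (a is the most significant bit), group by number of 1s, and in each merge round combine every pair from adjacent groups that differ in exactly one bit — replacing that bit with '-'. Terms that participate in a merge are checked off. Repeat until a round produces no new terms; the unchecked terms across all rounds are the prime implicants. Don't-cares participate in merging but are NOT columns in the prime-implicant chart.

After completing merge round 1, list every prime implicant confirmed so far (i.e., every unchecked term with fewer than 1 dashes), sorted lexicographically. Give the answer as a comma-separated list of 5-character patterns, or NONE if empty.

[col 0] 00011, 01010*, 01100*, 01110*, 10100*, 10111*, 11000*, 11100*, 11110*, 11111*
[col 1] -1100*, -1110*, 01-10, 011-0*, 1-100, 1-111, 11-00, 111-0*, 1111-
[col 2] -11-0
Prime implicants: -11-0, 00011, 01-10, 1-100, 1-111, 11-00, 1111-

00011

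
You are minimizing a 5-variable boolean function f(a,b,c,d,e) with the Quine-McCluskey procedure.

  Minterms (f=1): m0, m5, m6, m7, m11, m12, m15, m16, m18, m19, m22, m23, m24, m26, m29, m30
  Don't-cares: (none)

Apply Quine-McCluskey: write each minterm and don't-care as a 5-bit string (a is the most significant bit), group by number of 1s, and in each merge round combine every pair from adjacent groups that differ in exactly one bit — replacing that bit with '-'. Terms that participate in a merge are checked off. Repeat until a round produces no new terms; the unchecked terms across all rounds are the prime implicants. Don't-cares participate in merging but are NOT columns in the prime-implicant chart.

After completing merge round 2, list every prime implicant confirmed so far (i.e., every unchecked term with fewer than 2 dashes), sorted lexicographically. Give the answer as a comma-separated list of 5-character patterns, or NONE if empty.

-0000, 0-111, 001-1, 01-11, 01100, 11101

Round 0: 00000✓ 00101✓ 00110✓ 00111✓ 01011✓ 01100 01111✓ 10000✓ 10010✓ 10011✓ 10110✓ 10111✓ 11000✓ 11010✓ 11101 11110✓
Round 1: -0000 -0110✓ -0111✓ 0-111 001-1 0011-✓ 01-11 1-000✓ 1-010✓ 1-110✓ 10-10✓ 10-11✓ 100-0✓ 1001-✓ 1011-✓ 11-10✓ 110-0✓
Round 2: -011- 1--10 1-0-0 10-1-
PIs = {-0000, -011-, 0-111, 001-1, 01-11, 01100, 1--10, 1-0-0, 10-1-, 11101}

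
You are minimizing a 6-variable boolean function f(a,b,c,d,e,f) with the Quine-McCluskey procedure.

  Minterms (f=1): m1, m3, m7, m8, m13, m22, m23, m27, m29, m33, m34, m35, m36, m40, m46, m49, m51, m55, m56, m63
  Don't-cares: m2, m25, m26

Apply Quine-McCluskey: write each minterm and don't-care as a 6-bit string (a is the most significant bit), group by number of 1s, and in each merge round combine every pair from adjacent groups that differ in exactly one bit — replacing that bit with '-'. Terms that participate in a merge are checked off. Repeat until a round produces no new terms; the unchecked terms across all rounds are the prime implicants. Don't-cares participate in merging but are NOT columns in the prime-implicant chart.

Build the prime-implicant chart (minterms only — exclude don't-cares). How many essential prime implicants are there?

Round 0: 000001✓ 000010✓ 000011✓ 000111✓ 001000✓ 001101✓ 010110✓ 010111✓ 011001✓ 011010✓ 011011✓ 011101✓ 100001✓ 100010✓ 100011✓ 100100 101000✓ 101110 110001✓ 110011✓ 110111✓ 111000✓ 111111✓
Round 1: -00001✓ -00010✓ -00011✓ -01000 -10111 0-0111 0-1101 000-11 0000-1✓ 00001-✓ 01011- 011-01 0110-1 01101- 1-0001✓ 1-0011✓ 1-1000 1000-1✓ 10001-✓ 11-111 110-11 1100-1✓
Round 2: -000-1 -0001- 1-00-1
PIs = {-000-1, -0001-, -01000, -10111, 0-0111, 0-1101, 000-11, 01011-, 011-01, 0110-1, 01101-, 1-00-1, 1-1000, 100100, 101110, 11-111, 110-11}
Coverage chart:
  m1: -000-1 ←essential
  m3: -000-1,-0001-,000-11
  m7: 0-0111,000-11
  m8: -01000 ←essential
  m13: 0-1101 ←essential
  m22: 01011- ←essential
  m23: -10111,0-0111,01011-
  m27: 0110-1,01101-
  m29: 0-1101,011-01
  m33: -000-1,1-00-1
  m34: -0001- ←essential
  m35: -000-1,-0001-,1-00-1
  m36: 100100 ←essential
  m40: -01000,1-1000
  m46: 101110 ←essential
  m49: 1-00-1 ←essential
  m51: 1-00-1,110-11
  m55: -10111,11-111,110-11
  m56: 1-1000 ←essential
  m63: 11-111 ←essential
Essential: -000-1, -0001-, -01000, 0-1101, 01011-, 1-00-1, 1-1000, 100100, 101110, 11-111

10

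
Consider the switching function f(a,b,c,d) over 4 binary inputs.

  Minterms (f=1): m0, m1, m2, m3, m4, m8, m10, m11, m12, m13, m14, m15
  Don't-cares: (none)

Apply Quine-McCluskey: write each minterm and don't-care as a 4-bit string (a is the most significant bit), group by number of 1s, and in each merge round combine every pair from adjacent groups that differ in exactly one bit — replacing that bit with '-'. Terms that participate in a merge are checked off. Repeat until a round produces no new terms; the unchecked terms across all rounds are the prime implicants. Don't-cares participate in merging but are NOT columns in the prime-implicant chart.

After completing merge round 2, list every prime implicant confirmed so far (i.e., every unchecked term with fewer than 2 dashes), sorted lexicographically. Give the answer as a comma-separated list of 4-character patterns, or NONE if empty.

size-2^0 implicants → 0000(✓)  0001(✓)  0010(✓)  0011(✓)  0100(✓)  1000(✓)  1010(✓)  1011(✓)  1100(✓)  1101(✓)  1110(✓)  1111(✓)
size-2^1 implicants → -000(✓)  -010(✓)  -011(✓)  -100(✓)  0-00(✓)  00-0(✓)  00-1(✓)  000-(✓)  001-(✓)  1-00(✓)  1-10(✓)  1-11(✓)  10-0(✓)  101-(✓)  11-0(✓)  11-1(✓)  110-(✓)  111-(✓)
size-2^2 implicants → --00  -0-0  -01-  00--  1--0  1-1-  11--
Unchecked terms (primes): --00, -0-0, -01-, 00--, 1--0, 1-1-, 11--

NONE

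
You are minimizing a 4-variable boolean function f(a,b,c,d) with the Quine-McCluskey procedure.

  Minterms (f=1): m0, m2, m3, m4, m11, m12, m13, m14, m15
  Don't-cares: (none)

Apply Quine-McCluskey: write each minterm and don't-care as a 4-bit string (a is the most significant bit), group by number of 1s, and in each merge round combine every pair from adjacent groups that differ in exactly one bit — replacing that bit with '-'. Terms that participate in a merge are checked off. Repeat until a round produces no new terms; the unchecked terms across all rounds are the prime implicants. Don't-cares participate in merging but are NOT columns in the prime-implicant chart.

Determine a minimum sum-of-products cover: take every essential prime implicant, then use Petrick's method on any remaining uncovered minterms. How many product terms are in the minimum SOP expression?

4

size-2^0 implicants → 0000(✓)  0010(✓)  0011(✓)  0100(✓)  1011(✓)  1100(✓)  1101(✓)  1110(✓)  1111(✓)
size-2^1 implicants → -011  -100  0-00  00-0  001-  1-11  11-0(✓)  11-1(✓)  110-(✓)  111-(✓)
size-2^2 implicants → 11--
Unchecked terms (primes): -011, -100, 0-00, 00-0, 001-, 1-11, 11--
Minterm coverage:
  m0 ⊆ 0-00,00-0
  m2 ⊆ 00-0,001-
  m3 ⊆ -011,001-
  m4 ⊆ -100,0-00
  m11 ⊆ -011,1-11
  m12 ⊆ -100,11--
  m13 ⊆ 11-- [E]
  m14 ⊆ 11-- [E]
  m15 ⊆ 1-11,11--
E = {11--}
Petrick residual → -011, -100, 00-0
Cover = b'cd + bc'd' + a'b'd' + ab  |cover|=4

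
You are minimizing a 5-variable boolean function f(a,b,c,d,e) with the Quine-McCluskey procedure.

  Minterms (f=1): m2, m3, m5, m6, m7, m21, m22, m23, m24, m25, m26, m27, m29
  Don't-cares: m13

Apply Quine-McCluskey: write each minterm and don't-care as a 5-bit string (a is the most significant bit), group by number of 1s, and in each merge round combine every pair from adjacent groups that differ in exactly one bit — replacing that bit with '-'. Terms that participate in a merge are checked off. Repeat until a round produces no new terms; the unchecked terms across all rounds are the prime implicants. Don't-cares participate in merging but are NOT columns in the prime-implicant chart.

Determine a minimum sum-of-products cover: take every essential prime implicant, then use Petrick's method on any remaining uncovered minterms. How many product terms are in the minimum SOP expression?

4

[col 0] 00010*, 00011*, 00101*, 00110*, 00111*, 01101*, 10101*, 10110*, 10111*, 11000*, 11001*, 11010*, 11011*, 11101*
[col 1] -0101*, -0110*, -0111*, -1101*, 0-101*, 00-10*, 00-11*, 0001-*, 001-1*, 0011-*, 1-101*, 101-1*, 1011-*, 11-01, 110-0*, 110-1*, 1100-*, 1101-*
[col 2] --101, -01-1, -011-, 00-1-, 110--
Prime implicants: --101, -01-1, -011-, 00-1-, 11-01, 110--
PI chart (minterm → PIs covering it):
  2 | 00-1-  (sole → essential)
  3 | 00-1-  (sole → essential)
  5 | --101,-01-1
  6 | -011-,00-1-
  7 | -01-1,-011-,00-1-
  21 | --101,-01-1
  22 | -011-  (sole → essential)
  23 | -01-1,-011-
  24 | 110--  (sole → essential)
  25 | 11-01,110--
  26 | 110--  (sole → essential)
  27 | 110--  (sole → essential)
  29 | --101,11-01
Essential prime implicants: -011-, 00-1-, 110--
Petrick residual → --101
Minimum SOP uses 4 PIs: cd'e + b'cd + a'b'd + abc'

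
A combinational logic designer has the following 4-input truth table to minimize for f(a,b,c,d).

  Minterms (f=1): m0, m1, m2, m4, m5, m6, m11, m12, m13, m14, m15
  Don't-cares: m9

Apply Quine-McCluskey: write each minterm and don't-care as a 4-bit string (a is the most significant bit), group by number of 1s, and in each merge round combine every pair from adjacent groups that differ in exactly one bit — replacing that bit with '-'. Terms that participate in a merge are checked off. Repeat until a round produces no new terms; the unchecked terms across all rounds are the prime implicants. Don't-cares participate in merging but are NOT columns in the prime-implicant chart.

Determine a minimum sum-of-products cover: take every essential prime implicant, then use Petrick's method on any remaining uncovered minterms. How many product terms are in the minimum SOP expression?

[col 0] 0000*, 0001*, 0010*, 0100*, 0101*, 0110*, 1001*, 1011*, 1100*, 1101*, 1110*, 1111*
[col 1] -001*, -100*, -101*, -110*, 0-00*, 0-01*, 0-10*, 00-0*, 000-*, 01-0*, 010-*, 1-01*, 1-11*, 10-1*, 11-0*, 11-1*, 110-*, 111-*
[col 2] --01, -1-0, -10-, 0--0, 0-0-, 1--1, 11--
Prime implicants: --01, -1-0, -10-, 0--0, 0-0-, 1--1, 11--
PI chart (minterm → PIs covering it):
  0 | 0--0,0-0-
  1 | --01,0-0-
  2 | 0--0  (sole → essential)
  4 | -1-0,-10-,0--0,0-0-
  5 | --01,-10-,0-0-
  6 | -1-0,0--0
  11 | 1--1  (sole → essential)
  12 | -1-0,-10-,11--
  13 | --01,-10-,1--1,11--
  14 | -1-0,11--
  15 | 1--1,11--
Essential prime implicants: 0--0, 1--1
Petrick residual → --01, -1-0
Minimum SOP uses 4 PIs: c'd + bd' + a'd' + ad

4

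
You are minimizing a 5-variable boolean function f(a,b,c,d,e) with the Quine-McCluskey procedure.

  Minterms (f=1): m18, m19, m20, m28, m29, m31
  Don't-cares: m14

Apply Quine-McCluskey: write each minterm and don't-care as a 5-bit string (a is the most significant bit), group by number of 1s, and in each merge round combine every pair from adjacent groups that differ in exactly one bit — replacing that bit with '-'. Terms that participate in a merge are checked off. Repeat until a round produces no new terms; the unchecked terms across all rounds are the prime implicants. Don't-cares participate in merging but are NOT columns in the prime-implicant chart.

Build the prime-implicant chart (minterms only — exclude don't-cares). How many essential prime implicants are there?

[col 0] 01110, 10010*, 10011*, 10100*, 11100*, 11101*, 11111*
[col 1] 1-100, 1001-, 111-1, 1110-
Prime implicants: 01110, 1-100, 1001-, 111-1, 1110-
PI chart (minterm → PIs covering it):
  18 | 1001-  (sole → essential)
  19 | 1001-  (sole → essential)
  20 | 1-100  (sole → essential)
  28 | 1-100,1110-
  29 | 111-1,1110-
  31 | 111-1  (sole → essential)
Essential prime implicants: 1-100, 1001-, 111-1

3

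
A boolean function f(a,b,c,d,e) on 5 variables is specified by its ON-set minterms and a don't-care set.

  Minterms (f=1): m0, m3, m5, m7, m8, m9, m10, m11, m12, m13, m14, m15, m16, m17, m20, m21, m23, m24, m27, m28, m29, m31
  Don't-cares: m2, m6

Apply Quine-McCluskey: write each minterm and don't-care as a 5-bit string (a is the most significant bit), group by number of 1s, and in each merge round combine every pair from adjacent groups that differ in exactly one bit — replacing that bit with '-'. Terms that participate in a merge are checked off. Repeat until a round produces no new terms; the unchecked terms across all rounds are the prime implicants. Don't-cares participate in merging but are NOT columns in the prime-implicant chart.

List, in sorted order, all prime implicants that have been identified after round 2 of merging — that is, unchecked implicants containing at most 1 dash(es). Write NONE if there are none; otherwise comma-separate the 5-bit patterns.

[col 0] 00000*, 00010*, 00011*, 00101*, 00110*, 00111*, 01000*, 01001*, 01010*, 01011*, 01100*, 01101*, 01110*, 01111*, 10000*, 10001*, 10100*, 10101*, 10111*, 11000*, 11011*, 11100*, 11101*, 11111*
[col 1] -0000*, -0101*, -0111*, -1000*, -1011*, -1100*, -1101*, -1111*, 0-000*, 0-010*, 0-011*, 0-101*, 0-110*, 0-111*, 00-10*, 00-11*, 000-0*, 0001-*, 001-1*, 0011-*, 01-00*, 01-01*, 01-10*, 01-11*, 010-0*, 010-1*, 0100-*, 0101-*, 011-0*, 011-1*, 0110-*, 0111-*, 1-000*, 1-100*, 1-101*, 1-111*, 10-00*, 10-01*, 1000-*, 101-1*, 1010-*, 11-00*, 11-11*, 111-1*, 1110-*
[col 2] --000, --101*, --111*, -01-1*, -1-00, -1-11, -11-1*, -110-, 0--10*, 0--11*, 0-0-0, 0-01-*, 0-1-1*, 0-11-*, 00-1-*, 01--0*, 01--1*, 01-0-*, 01-1-*, 010--*, 011--*, 1--00, 1-1-1*, 1-10-, 10-0-
[col 3] --1-1, 0--1-, 01---
Prime implicants: --000, --1-1, -1-00, -1-11, -110-, 0--1-, 0-0-0, 01---, 1--00, 1-10-, 10-0-

NONE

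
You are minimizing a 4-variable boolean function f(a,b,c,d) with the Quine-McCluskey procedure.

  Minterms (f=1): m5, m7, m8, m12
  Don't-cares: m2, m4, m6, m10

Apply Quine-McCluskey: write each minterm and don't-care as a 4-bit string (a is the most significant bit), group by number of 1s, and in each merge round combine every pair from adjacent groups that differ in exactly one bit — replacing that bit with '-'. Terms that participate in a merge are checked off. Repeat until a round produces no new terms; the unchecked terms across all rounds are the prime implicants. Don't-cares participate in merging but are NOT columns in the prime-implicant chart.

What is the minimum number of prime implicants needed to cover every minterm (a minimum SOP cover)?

Round 0: 0010✓ 0100✓ 0101✓ 0110✓ 0111✓ 1000✓ 1010✓ 1100✓
Round 1: -010 -100 0-10 01-0✓ 01-1✓ 010-✓ 011-✓ 1-00 10-0
Round 2: 01--
PIs = {-010, -100, 0-10, 01--, 1-00, 10-0}
Coverage chart:
  m5: 01-- ←essential
  m7: 01-- ←essential
  m8: 1-00,10-0
  m12: -100,1-00
Essential: 01--
Petrick residual → 1-00
Min cover (2 terms): a'b + ac'd'

2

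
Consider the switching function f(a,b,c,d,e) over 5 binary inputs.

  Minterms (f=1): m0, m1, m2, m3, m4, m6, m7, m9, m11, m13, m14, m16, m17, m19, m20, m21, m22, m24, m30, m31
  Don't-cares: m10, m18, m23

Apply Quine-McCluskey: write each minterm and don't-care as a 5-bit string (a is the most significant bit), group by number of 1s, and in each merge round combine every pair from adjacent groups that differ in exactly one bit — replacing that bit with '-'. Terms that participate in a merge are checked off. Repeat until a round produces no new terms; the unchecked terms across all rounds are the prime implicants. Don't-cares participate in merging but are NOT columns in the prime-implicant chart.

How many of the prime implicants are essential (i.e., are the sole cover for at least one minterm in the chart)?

6

[col 0] 00000*, 00001*, 00010*, 00011*, 00100*, 00110*, 00111*, 01001*, 01010*, 01011*, 01101*, 01110*, 10000*, 10001*, 10010*, 10011*, 10100*, 10101*, 10110*, 10111*, 11000*, 11110*, 11111*
[col 1] -0000*, -0001*, -0010*, -0011*, -0100*, -0110*, -0111*, -1110*, 0-001*, 0-010*, 0-011*, 0-110*, 00-00*, 00-10*, 00-11*, 000-0*, 000-1*, 0000-*, 0001-*, 001-0*, 0011-*, 01-01, 01-10*, 010-1*, 0101-*, 1-000, 1-110*, 1-111*, 10-00*, 10-01*, 10-10*, 10-11*, 100-0*, 100-1*, 1000-*, 1001-*, 101-0*, 101-1*, 1010-*, 1011-*, 1111-*
[col 2] --110, -0-00*, -0-10*, -0-11*, -00-0*, -00-1*, -000-*, -001-*, -01-0*, -011-*, 0--10, 0-0-1, 0-01-, 00--0*, 00-1-*, 000--*, 1-11-, 10--0*, 10--1*, 10-0-*, 10-1-*, 100--*, 101--*
[col 3] -0--0, -0-1-, -00--, 10---
Prime implicants: --110, -0--0, -0-1-, -00--, 0--10, 0-0-1, 0-01-, 01-01, 1-000, 1-11-, 10---
PI chart (minterm → PIs covering it):
  0 | -0--0,-00--
  1 | -00--,0-0-1
  2 | -0--0,-0-1-,-00--,0--10,0-01-
  3 | -0-1-,-00--,0-0-1,0-01-
  4 | -0--0  (sole → essential)
  6 | --110,-0--0,-0-1-,0--10
  7 | -0-1-  (sole → essential)
  9 | 0-0-1,01-01
  11 | 0-0-1,0-01-
  13 | 01-01  (sole → essential)
  14 | --110,0--10
  16 | -0--0,-00--,1-000,10---
  17 | -00--,10---
  19 | -0-1-,-00--,10---
  20 | -0--0,10---
  21 | 10---  (sole → essential)
  22 | --110,-0--0,-0-1-,1-11-,10---
  24 | 1-000  (sole → essential)
  30 | --110,1-11-
  31 | 1-11-  (sole → essential)
Essential prime implicants: -0--0, -0-1-, 01-01, 1-000, 1-11-, 10---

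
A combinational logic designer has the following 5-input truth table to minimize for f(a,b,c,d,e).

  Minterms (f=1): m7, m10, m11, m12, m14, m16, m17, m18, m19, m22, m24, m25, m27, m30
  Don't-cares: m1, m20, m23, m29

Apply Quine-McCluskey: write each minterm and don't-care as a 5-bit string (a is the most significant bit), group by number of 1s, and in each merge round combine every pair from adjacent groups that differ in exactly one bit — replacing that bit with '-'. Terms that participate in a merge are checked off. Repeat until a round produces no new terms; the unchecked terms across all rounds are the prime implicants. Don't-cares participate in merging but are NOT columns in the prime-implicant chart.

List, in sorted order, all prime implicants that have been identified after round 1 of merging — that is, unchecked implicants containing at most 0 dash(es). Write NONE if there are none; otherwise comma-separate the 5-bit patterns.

NONE

Round 0: 00001✓ 00111✓ 01010✓ 01011✓ 01100✓ 01110✓ 10000✓ 10001✓ 10010✓ 10011✓ 10100✓ 10110✓ 10111✓ 11000✓ 11001✓ 11011✓ 11101✓ 11110✓
Round 1: -0001 -0111 -1011 -1110 01-10 0101- 011-0 1-000✓ 1-001✓ 1-011✓ 1-110 10-00✓ 10-10✓ 10-11✓ 100-0✓ 100-1✓ 1000-✓ 1001-✓ 101-0✓ 1011-✓ 11-01 110-1✓ 1100-✓
Round 2: 1-0-1 1-00- 10--0 10-1- 100--
PIs = {-0001, -0111, -1011, -1110, 01-10, 0101-, 011-0, 1-0-1, 1-00-, 1-110, 10--0, 10-1-, 100--, 11-01}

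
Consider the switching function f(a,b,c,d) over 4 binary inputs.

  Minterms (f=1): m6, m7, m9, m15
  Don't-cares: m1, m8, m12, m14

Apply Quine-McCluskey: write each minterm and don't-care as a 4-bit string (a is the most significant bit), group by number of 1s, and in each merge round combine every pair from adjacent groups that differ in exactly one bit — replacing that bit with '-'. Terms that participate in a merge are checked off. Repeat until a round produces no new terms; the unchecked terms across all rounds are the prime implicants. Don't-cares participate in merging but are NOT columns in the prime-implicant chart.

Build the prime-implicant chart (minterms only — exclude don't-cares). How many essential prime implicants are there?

[col 0] 0001*, 0110*, 0111*, 1000*, 1001*, 1100*, 1110*, 1111*
[col 1] -001, -110*, -111*, 011-*, 1-00, 100-, 11-0, 111-*
[col 2] -11-
Prime implicants: -001, -11-, 1-00, 100-, 11-0
PI chart (minterm → PIs covering it):
  6 | -11-  (sole → essential)
  7 | -11-  (sole → essential)
  9 | -001,100-
  15 | -11-  (sole → essential)
Essential prime implicants: -11-

1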